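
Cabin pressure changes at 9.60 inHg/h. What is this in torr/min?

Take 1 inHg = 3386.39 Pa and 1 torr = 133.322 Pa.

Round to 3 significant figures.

4.06 torr/min

9.60 inHg/h × 3386.39 Pa/inHg ÷ 3600 s/h = 9.03037 Pa/s
9.03037 Pa/s ÷ 133.322 Pa/torr × 60 s/min = 4.06401 torr/min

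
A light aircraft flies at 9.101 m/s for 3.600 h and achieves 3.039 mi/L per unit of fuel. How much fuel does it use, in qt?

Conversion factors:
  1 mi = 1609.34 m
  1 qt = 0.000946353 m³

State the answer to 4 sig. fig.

3.600 h → 12960 s
d = v × t = 9.101 × 12960 = 117949 m
3.039 mi/L → 4.89078×10⁶ m/m³
V = d / (distance per unit fuel) = 117949 / 4.89078×10⁶ = 0.0241166 m³
In qt: 0.0241166 / 0.000946353 = 25.4837 qt

25.48 qt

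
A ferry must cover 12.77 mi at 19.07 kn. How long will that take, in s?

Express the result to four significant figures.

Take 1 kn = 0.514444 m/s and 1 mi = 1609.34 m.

2095 s

12.77 mi × 1609.34 → 20551.3 m
19.07 kn × 0.514444 → 9.81045 m/s
t = d / v = 20551.3 m / 9.81045 m/s = 2094.84 s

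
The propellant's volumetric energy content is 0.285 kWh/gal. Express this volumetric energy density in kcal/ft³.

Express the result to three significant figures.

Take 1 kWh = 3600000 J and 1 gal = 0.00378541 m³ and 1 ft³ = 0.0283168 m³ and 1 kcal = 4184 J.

1830 kcal/ft³

0.285 kWh/gal × 3600000 J/kWh ÷ 0.00378541 m³/gal = 2.71041×10⁸ J/m³
2.71041×10⁸ J/m³ ÷ 4184 J/kcal × 0.0283168 m³/ft³ = 1834.37 kcal/ft³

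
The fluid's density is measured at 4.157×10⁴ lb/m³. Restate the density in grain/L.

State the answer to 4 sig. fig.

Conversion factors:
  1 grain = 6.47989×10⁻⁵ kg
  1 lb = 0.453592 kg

2.910×10⁵ grain/L

4.157×10⁴ lb/m³ × 0.453592 kg/lb = 18855.8 kg/m³
18855.8 kg/m³ ÷ 6.47989×10⁻⁵ kg/grain × 0.001 m³/L = 290990 grain/L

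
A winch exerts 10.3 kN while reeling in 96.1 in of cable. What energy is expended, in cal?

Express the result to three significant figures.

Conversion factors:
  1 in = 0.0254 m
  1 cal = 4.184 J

10.3 kN × 1000 → 10300 N
96.1 in × 0.0254 → 2.44094 m
W = F × d = 10300 N × 2.44094 m = 25141.7 J
25141.7 J ÷ (4.184 J/cal) = 6009.01 cal

6010 cal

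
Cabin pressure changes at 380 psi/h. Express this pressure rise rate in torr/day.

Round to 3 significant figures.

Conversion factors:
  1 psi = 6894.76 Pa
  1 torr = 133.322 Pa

4.72×10⁵ torr/day

380 psi/h × 6894.76 Pa/psi ÷ 3600 s/h = 727.78 Pa/s
727.78 Pa/s ÷ 133.322 Pa/torr × 86400 s/day = 471642 torr/day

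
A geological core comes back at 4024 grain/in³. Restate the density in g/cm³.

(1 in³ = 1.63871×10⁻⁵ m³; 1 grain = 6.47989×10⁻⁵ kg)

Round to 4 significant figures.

4024 grain/in³ × 6.47989×10⁻⁵ kg/grain ÷ 1.63871×10⁻⁵ m³/in³ = 15912 kg/m³
15912 kg/m³ ÷ 0.001 kg/g × 10⁻⁶ m³/cm³ = 15.912 g/cm³

15.91 g/cm³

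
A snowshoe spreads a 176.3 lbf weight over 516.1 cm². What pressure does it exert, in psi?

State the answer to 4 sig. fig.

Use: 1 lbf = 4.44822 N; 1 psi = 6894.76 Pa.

2.204 psi

176.3 lbf × 4.44822 = 784.221 N
516.1 cm² × 0.0001 = 0.05161 m²
P = F / A = 784.221 N / 0.05161 m² = 15195.1 Pa
15195.1 Pa ÷ (6894.76 Pa/psi) = 2.20386 psi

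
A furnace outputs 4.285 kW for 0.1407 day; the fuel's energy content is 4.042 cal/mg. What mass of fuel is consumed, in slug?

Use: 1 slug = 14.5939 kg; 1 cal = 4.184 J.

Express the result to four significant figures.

0.2111 slug

4.285 kW → 4285 W
0.1407 day → 12156.5 s
E = P × t = 4285 × 12156.5 = 5.20906×10⁷ J
4.042 cal/mg → 1.69117×10⁷ J/kg
m = E / e_s = 5.20906×10⁷ / 1.69117×10⁷ = 3.08015 kg
In slug: 3.08015 / 14.5939 = 0.211057 slug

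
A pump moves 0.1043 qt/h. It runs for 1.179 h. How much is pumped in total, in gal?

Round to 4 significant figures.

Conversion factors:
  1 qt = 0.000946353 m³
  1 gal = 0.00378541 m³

0.1043 qt/h → 2.74179×10⁻⁸ m³/s
1.179 h → 4244.4 s
V = Q × t = 2.74179×10⁻⁸ × 4244.4 = 1.16373×10⁻⁴ m³
In gal: 1.16373×10⁻⁴ / 0.00378541 = 0.0307425 gal

0.03074 gal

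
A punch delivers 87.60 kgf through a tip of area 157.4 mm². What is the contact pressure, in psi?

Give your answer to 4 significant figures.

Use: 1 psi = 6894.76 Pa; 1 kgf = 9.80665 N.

791.6 psi

87.60 kgf × 9.80665 = 859.063 N
157.4 mm² × 10⁻⁶ = 1.574×10⁻⁴ m²
P = F / A = 859.063 N / 1.574×10⁻⁴ m² = 5.45783×10⁶ Pa
5.45783×10⁶ Pa ÷ (6894.76 Pa/psi) = 791.591 psi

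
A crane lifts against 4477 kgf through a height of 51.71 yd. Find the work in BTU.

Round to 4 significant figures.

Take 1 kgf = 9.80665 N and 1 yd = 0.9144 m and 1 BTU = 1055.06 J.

1968 BTU

4477 kgf × 9.80665 = 43904.4 N
51.71 yd × 0.9144 = 47.2836 m
W = F × d = 43904.4 N × 47.2836 m = 2.07596×10⁶ J
2.07596×10⁶ J ÷ (1055.06 J/BTU) = 1967.62 BTU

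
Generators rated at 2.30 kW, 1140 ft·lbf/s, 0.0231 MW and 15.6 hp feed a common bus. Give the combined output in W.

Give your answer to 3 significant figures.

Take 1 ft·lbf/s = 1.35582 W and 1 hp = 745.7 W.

3.86×10⁴ W

2.30 kW × 1000 = 2300 W
1140 ft·lbf/s × 1.35582 = 1545.63 W
0.0231 MW × 1000000 = 23100 W
15.6 hp × 745.7 = 11632.9 W
Total: 2300 + 1545.63 + 23100 + 11632.9 = 38578.5 W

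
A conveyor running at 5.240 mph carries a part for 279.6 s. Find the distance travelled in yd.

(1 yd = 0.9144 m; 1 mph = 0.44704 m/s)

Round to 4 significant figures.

5.240 mph × 0.44704 → 2.34249 m/s
d = v × t = 2.34249 m/s × 279.6 s = 654.96 m
654.96 m ÷ (0.9144 m/yd) = 716.273 yd

716.3 yd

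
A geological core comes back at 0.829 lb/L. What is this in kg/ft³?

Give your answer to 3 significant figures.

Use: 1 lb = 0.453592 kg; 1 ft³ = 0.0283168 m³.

0.829 lb/L × 0.453592 kg/lb ÷ 0.001 m³/L = 376.028 kg/m³
376.028 kg/m³ × 0.0283168 m³/ft³ = 10.6479 kg/ft³

10.6 kg/ft³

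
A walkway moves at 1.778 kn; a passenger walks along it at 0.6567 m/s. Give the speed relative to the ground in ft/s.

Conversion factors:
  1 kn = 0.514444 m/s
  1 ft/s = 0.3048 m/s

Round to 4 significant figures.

5.155 ft/s

1.778 kn × 0.514444 = 0.914681 m/s
0.6567 m/s (already m/s)
Combined: 0.914681 + 0.6567 = 1.57138 m/s
In ft/s: 1.57138 / 0.3048 = 5.15545 ft/s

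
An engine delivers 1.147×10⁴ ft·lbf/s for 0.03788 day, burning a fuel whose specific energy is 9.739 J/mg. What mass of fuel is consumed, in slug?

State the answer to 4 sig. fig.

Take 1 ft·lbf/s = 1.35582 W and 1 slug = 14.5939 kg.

1.147×10⁴ ft·lbf/s → 15551.3 W
0.03788 day → 3272.83 s
E = P × t = 15551.3 × 3272.83 = 5.08968×10⁷ J
9.739 J/mg → 9.739×10⁶ J/kg
m = E / e_s = 5.08968×10⁷ / 9.739×10⁶ = 5.22608 kg
In slug: 5.22608 / 14.5939 = 0.3581 slug

0.3581 slug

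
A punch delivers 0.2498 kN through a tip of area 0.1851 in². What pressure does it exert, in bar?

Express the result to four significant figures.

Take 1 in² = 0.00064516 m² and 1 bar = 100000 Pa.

0.2498 kN × 1000 = 249.8 N
0.1851 in² × 0.00064516 = 1.19419×10⁻⁴ m²
P = F / A = 249.8 N / 1.19419×10⁻⁴ m² = 2.09179×10⁶ Pa
2.09179×10⁶ Pa ÷ (100000 Pa/bar) = 20.9179 bar

20.92 bar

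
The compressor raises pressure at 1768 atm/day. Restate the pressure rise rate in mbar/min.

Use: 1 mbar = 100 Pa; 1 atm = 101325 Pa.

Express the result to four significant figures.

1244 mbar/min

1768 atm/day × 101325 Pa/atm ÷ 86400 s/day = 2073.41 Pa/s
2073.41 Pa/s ÷ 100 Pa/mbar × 60 s/min = 1244.05 mbar/min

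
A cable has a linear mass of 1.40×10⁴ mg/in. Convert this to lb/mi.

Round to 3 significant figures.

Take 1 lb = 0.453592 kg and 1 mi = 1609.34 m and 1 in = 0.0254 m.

1960 lb/mi

1.40×10⁴ mg/in × 10⁻⁶ kg/mg ÷ 0.0254 m/in = 0.551181 kg/m
0.551181 kg/m ÷ 0.453592 kg/lb × 1609.34 m/mi = 1955.58 lb/mi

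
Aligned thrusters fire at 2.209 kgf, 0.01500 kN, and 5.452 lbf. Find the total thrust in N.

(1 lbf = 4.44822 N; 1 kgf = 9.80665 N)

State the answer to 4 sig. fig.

2.209 kgf × 9.80665 = 21.6629 N
0.01500 kN × 1000 = 15 N
5.452 lbf × 4.44822 = 24.2517 N
Combined: 21.6629 + 15 + 24.2517 = 60.9146 N

60.91 N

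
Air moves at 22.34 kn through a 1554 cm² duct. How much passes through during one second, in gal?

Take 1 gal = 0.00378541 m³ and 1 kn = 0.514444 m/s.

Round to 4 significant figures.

22.34 kn × 0.514444 → 11.4927 m/s
1554 cm² × 0.0001 → 0.1554 m²
V = v × A × t = 11.4927 m/s × 0.1554 m² × 1 s = 1.78597 m³
1.78597 m³ ÷ (0.00378541 m³/gal) = 471.804 gal

471.8 gal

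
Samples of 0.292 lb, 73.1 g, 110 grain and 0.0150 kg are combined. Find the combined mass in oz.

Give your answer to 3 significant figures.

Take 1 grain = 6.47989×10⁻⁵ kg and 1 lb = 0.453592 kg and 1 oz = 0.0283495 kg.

8.03 oz

0.292 lb × 0.453592 = 0.132449 kg
73.1 g × 0.001 = 0.0731 kg
110 grain × 6.47989×10⁻⁵ = 0.00712788 kg
0.0150 kg (already kg)
Sum: 0.132449 + 0.0731 + 0.00712788 + 0.015 = 0.227677 kg
In oz: 0.227677 / 0.0283495 = 8.03108 oz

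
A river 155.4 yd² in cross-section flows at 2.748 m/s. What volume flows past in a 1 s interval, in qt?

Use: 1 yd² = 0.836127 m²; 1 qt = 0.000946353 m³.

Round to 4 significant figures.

155.4 yd² × 0.836127 = 129.934 m²
V = v × A × t = 2.748 m/s × 129.934 m² × 1 s = 357.059 m³
357.059 m³ ÷ (0.000946353 m³/qt) = 377300 qt

3.773×10⁵ qt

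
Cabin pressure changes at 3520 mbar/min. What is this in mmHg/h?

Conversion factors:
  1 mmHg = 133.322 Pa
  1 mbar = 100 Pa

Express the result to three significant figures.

1.58×10⁵ mmHg/h

3520 mbar/min × 100 Pa/mbar ÷ 60 s/min = 5866.67 Pa/s
5866.67 Pa/s ÷ 133.322 Pa/mmHg × 3600 s/h = 158414 mmHg/h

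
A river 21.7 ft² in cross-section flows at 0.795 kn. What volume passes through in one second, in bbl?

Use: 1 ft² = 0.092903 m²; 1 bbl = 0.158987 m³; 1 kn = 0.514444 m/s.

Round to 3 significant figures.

5.19 bbl

0.795 kn × 0.514444 → 0.408983 m/s
21.7 ft² × 0.092903 → 2.016 m²
V = v × A × t = 0.408983 m/s × 2.016 m² × 1 s = 0.82451 m³
0.82451 m³ ÷ (0.158987 m³/bbl) = 5.18602 bbl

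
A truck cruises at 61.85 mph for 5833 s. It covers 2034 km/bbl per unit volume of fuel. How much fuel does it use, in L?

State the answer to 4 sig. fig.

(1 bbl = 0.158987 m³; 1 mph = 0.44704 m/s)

61.85 mph → 27.6494 m/s
d = v × t = 27.6494 × 5833 = 161279 m
2034 km/bbl → 1.27935×10⁷ m/m³
V = d / (distance per unit fuel) = 161279 / 1.27935×10⁷ = 0.0126063 m³
In L: 0.0126063 / 0.001 = 12.6063 L

12.61 L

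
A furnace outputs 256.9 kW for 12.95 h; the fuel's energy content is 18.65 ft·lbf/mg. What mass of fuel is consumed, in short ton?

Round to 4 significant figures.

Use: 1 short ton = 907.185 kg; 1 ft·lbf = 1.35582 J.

0.5221 short ton

256.9 kW → 256900 W
12.95 h → 46620 s
E = P × t = 256900 × 46620 = 1.19767×10¹⁰ J
18.65 ft·lbf/mg → 2.5286×10⁷ J/kg
m = E / e_s = 1.19767×10¹⁰ / 2.5286×10⁷ = 473.649 kg
In short ton: 473.649 / 907.185 = 0.522109 short ton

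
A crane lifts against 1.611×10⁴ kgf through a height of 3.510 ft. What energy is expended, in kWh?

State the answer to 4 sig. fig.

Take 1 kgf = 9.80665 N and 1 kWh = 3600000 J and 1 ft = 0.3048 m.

0.04695 kWh

1.611×10⁴ kgf × 9.80665 = 157985 N
3.510 ft × 0.3048 = 1.06985 m
W = F × d = 157985 N × 1.06985 m = 169020 J
169020 J ÷ (3600000 J/kWh) = 0.04695 kWh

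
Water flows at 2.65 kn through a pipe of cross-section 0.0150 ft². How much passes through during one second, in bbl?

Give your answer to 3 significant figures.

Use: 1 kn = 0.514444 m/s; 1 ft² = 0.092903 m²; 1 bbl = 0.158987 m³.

2.65 kn × 0.514444 → 1.36328 m/s
0.0150 ft² × 0.092903 → 0.00139354 m²
V = v × A × t = 1.36328 m/s × 0.00139354 m² × 1 s = 0.00189979 m³
0.00189979 m³ ÷ (0.158987 m³/bbl) = 0.0119493 bbl

0.0119 bbl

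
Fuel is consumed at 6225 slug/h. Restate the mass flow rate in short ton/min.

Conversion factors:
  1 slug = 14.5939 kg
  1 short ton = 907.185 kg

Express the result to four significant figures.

1.669 short ton/min

6225 slug/h × 14.5939 kg/slug ÷ 3600 s/h = 25.2353 kg/s
25.2353 kg/s ÷ 907.185 kg/short ton × 60 s/min = 1.66903 short ton/min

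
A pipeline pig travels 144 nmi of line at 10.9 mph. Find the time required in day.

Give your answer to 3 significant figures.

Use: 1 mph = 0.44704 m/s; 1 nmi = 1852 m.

0.633 day

144 nmi × 1852 = 266688 m
10.9 mph × 0.44704 = 4.87274 m/s
t = d / v = 266688 m / 4.87274 m/s = 54730.6 s
54730.6 s ÷ (86400 s/day) = 0.633456 day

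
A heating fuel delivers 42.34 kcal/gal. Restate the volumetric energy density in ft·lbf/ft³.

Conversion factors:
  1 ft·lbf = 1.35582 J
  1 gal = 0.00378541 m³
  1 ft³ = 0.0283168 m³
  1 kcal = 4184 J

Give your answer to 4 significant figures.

42.34 kcal/gal × 4184 J/kcal ÷ 0.00378541 m³/gal = 4.67982×10⁷ J/m³
4.67982×10⁷ J/m³ ÷ 1.35582 J/ft·lbf × 0.0283168 m³/ft³ = 977398 ft·lbf/ft³

9.774×10⁵ ft·lbf/ft³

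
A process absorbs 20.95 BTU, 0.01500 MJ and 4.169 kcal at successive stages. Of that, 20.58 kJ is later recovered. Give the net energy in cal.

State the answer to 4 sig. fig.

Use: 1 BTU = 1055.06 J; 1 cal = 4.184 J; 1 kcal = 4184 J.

20.95 BTU × 1055.06 = 22103.5 J
0.01500 MJ × 1000000 = 15000 J
4.169 kcal × 4184 = 17443.1 J
20.58 kJ × 1000 = 20580 J
Net: 22103.5 + 15000 + 17443.1 − 20580 = 33966.6 J
In cal: 33966.6 / 4.184 = 8118.21 cal

8118 cal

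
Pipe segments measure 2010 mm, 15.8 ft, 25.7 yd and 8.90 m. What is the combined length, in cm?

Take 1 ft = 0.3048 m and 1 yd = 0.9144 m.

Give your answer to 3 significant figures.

3920 cm

2010 mm × 0.001 = 2.01 m
15.8 ft × 0.3048 = 4.81584 m
25.7 yd × 0.9144 = 23.5001 m
8.90 m (already m)
Sum: 2.01 + 4.81584 + 23.5001 + 8.9 = 39.2259 m
In cm: 39.2259 / 0.01 = 3922.59 cm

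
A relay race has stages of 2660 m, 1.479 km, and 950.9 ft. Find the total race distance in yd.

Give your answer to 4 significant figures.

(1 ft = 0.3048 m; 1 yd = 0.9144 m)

4843 yd

2660 m (already m)
1.479 km × 1000 = 1479 m
950.9 ft × 0.3048 = 289.834 m
Sum: 2660 + 1479 + 289.834 = 4428.83 m
In yd: 4428.83 / 0.9144 = 4843.43 yd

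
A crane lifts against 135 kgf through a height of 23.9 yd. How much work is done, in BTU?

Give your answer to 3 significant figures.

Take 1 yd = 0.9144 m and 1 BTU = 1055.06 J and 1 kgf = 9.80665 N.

135 kgf × 9.80665 = 1323.9 N
23.9 yd × 0.9144 = 21.8542 m
W = F × d = 1323.9 N × 21.8542 m = 28932.8 J
28932.8 J ÷ (1055.06 J/BTU) = 27.4229 BTU

27.4 BTU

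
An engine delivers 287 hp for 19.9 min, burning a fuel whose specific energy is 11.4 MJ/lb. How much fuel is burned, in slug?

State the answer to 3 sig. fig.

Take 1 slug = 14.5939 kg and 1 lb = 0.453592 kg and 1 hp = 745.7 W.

287 hp → 214016 W
19.9 min → 1194 s
E = P × t = 214016 × 1194 = 2.55535×10⁸ J
11.4 MJ/lb → 2.51327×10⁷ J/kg
m = E / e_s = 2.55535×10⁸ / 2.51327×10⁷ = 10.1674 kg
In slug: 10.1674 / 14.5939 = 0.696688 slug

0.697 slug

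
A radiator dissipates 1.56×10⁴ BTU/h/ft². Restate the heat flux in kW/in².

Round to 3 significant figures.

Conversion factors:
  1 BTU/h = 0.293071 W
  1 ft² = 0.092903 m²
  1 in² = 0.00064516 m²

0.0317 kW/in²

1.56×10⁴ BTU/h/ft² × 0.293071 W/BTU/h ÷ 0.092903 m²/ft² = 49211.6 W/m²
49211.6 W/m² ÷ 1000 W/kW × 0.00064516 m²/in² = 0.0317494 kW/in²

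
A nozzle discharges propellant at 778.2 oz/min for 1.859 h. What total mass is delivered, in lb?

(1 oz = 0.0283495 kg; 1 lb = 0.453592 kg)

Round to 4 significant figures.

778.2 oz/min → 0.367693 kg/s
1.859 h → 6692.4 s
m = ṁ × t = 0.367693 × 6692.4 = 2460.75 kg
In lb: 2460.75 / 0.453592 = 5425.03 lb

5425 lb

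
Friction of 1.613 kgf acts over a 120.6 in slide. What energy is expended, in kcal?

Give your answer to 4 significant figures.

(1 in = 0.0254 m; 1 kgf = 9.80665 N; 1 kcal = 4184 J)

0.01158 kcal

1.613 kgf × 9.80665 = 15.8181 N
120.6 in × 0.0254 = 3.06324 m
W = F × d = 15.8181 N × 3.06324 m = 48.4546 J
48.4546 J ÷ (4184 J/kcal) = 0.0115809 kcal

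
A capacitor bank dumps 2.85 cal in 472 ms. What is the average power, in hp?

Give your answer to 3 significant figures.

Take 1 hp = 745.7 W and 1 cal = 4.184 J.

0.0339 hp

2.85 cal × 4.184 → 11.9244 J
472 ms × 0.001 → 0.472 s
P = E / t = 11.9244 J / 0.472 s = 25.2636 W
25.2636 W ÷ (745.7 W/hp) = 0.033879 hp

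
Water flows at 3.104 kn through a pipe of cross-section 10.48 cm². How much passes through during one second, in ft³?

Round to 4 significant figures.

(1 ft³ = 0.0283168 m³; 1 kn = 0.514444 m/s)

0.05910 ft³

3.104 kn × 0.514444 = 1.59683 m/s
10.48 cm² × 0.0001 = 0.001048 m²
V = v × A × t = 1.59683 m/s × 0.001048 m² × 1 s = 0.00167348 m³
0.00167348 m³ ÷ (0.0283168 m³/ft³) = 0.0590985 ft³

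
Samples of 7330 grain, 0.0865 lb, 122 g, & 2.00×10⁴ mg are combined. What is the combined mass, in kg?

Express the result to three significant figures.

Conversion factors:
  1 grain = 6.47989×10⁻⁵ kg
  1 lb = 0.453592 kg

0.656 kg

7330 grain × 6.47989×10⁻⁵ = 0.474976 kg
0.0865 lb × 0.453592 = 0.0392357 kg
122 g × 0.001 = 0.122 kg
2.00×10⁴ mg × 10⁻⁶ = 0.02 kg
Total: 0.474976 + 0.0392357 + 0.122 + 0.02 = 0.656212 kg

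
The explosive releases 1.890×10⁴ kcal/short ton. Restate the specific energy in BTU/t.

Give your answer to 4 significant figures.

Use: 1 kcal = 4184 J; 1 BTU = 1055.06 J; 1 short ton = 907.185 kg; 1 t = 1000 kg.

8.262×10⁴ BTU/t

1.890×10⁴ kcal/short ton × 4184 J/kcal ÷ 907.185 kg/short ton = 87168.1 J/kg
87168.1 J/kg ÷ 1055.06 J/BTU × 1000 kg/t = 82619.1 BTU/t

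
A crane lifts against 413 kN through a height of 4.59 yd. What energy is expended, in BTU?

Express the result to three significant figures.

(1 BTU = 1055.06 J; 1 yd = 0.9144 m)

413 kN × 1000 → 413000 N
4.59 yd × 0.9144 → 4.1971 m
W = F × d = 413000 N × 4.1971 m = 1.7334×10⁶ J
1.7334×10⁶ J ÷ (1055.06 J/BTU) = 1642.94 BTU

1640 BTU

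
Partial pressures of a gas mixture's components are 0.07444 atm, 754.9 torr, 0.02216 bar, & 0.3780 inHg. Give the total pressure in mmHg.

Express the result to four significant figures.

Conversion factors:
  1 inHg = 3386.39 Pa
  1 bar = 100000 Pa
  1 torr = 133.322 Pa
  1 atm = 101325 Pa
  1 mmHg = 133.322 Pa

0.07444 atm × 101325 = 7542.63 Pa
754.9 torr × 133.322 = 100645 Pa
0.02216 bar × 100000 = 2216 Pa
0.3780 inHg × 3386.39 = 1280.06 Pa
Total: 7542.63 + 100645 + 2216 + 1280.06 = 111684 Pa
In mmHg: 111684 / 133.322 = 837.701 mmHg

837.7 mmHg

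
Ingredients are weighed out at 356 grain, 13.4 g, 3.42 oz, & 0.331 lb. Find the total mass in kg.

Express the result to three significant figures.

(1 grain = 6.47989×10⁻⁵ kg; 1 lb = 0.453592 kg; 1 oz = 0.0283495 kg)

0.284 kg

356 grain × 6.47989×10⁻⁵ = 0.0230684 kg
13.4 g × 0.001 = 0.0134 kg
3.42 oz × 0.0283495 = 0.0969553 kg
0.331 lb × 0.453592 = 0.150139 kg
Total: 0.0230684 + 0.0134 + 0.0969553 + 0.150139 = 0.283563 kg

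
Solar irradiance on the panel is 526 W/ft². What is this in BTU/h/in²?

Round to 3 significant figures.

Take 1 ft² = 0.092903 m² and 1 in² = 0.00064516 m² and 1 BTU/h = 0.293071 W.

526 W/ft² ÷ 0.092903 m²/ft² = 5661.82 W/m²
5661.82 W/m² ÷ 0.293071 W/BTU/h × 0.00064516 m²/in² = 12.4638 BTU/h/in²

12.5 BTU/h/in²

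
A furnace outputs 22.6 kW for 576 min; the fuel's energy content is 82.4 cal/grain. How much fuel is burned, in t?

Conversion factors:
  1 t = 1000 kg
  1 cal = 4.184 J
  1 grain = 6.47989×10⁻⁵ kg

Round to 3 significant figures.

22.6 kW → 22600 W
576 min → 34560 s
E = P × t = 22600 × 34560 = 7.81056×10⁸ J
82.4 cal/grain → 5.32049×10⁶ J/kg
m = E / e_s = 7.81056×10⁸ / 5.32049×10⁶ = 146.802 kg
In t: 146.802 / 1000 = 0.146802 t

0.147 t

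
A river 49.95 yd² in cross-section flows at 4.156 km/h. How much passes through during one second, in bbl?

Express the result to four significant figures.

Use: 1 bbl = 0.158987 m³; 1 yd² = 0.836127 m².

303.3 bbl

4.156 km/h × (1/3.6) → 1.15444 m/s
49.95 yd² × 0.836127 → 41.7645 m²
V = v × A × t = 1.15444 m/s × 41.7645 m² × 1 s = 48.2146 m³
48.2146 m³ ÷ (0.158987 m³/bbl) = 303.261 bbl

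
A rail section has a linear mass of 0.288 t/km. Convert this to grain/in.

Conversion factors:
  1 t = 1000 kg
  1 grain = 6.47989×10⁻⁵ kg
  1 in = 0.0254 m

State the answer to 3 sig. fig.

0.288 t/km × 1000 kg/t ÷ 1000 m/km = 0.288 kg/m
0.288 kg/m ÷ 6.47989×10⁻⁵ kg/grain × 0.0254 m/in = 112.891 grain/in

113 grain/in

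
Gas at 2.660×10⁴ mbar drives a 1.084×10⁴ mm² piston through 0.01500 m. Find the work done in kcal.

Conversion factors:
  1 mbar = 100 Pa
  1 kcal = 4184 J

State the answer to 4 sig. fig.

2.660×10⁴ mbar → 2.66×10⁶ Pa
1.084×10⁴ mm² → 0.01084 m²
F = P × A = 2.66×10⁶ × 0.01084 = 28834.4 N
W = F × d = 28834.4 × 0.015 = 432.516 J
In kcal: 432.516 / 4184 = 0.103374 kcal

0.1034 kcal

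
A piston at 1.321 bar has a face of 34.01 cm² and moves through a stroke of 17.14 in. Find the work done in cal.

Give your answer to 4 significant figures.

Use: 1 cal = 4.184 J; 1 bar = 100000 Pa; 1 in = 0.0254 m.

1.321 bar → 132100 Pa
34.01 cm² → 0.003401 m²
F = P × A = 132100 × 0.003401 = 449.272 N
17.14 in → 0.435356 m
W = F × d = 449.272 × 0.435356 = 195.593 J
In cal: 195.593 / 4.184 = 46.7478 cal

46.75 cal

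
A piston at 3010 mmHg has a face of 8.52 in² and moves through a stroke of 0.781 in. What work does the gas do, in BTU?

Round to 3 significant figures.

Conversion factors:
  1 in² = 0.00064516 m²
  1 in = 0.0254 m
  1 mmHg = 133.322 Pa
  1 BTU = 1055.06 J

3010 mmHg → 401299 Pa
8.52 in² → 0.00549676 m²
F = P × A = 401299 × 0.00549676 = 2205.84 N
0.781 in → 0.0198374 m
W = F × d = 2205.84 × 0.0198374 = 43.7581 J
In BTU: 43.7581 / 1055.06 = 0.0414745 BTU

0.0415 BTU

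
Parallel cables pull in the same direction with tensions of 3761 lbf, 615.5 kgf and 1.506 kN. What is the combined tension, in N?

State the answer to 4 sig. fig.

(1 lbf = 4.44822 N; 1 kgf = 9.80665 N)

2.427×10⁴ N

3761 lbf × 4.44822 = 16729.8 N
615.5 kgf × 9.80665 = 6035.99 N
1.506 kN × 1000 = 1506 N
Total: 16729.8 + 6035.99 + 1506 = 24271.8 N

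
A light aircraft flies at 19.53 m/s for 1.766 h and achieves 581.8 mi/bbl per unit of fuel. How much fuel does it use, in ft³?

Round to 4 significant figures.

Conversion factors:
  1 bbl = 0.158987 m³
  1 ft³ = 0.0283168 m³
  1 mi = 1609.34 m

1.766 h → 6357.6 s
d = v × t = 19.53 × 6357.6 = 124164 m
581.8 mi/bbl → 5.88925×10⁶ m/m³
V = d / (distance per unit fuel) = 124164 / 5.88925×10⁶ = 0.0210832 m³
In ft³: 0.0210832 / 0.0283168 = 0.744547 ft³

0.7445 ft³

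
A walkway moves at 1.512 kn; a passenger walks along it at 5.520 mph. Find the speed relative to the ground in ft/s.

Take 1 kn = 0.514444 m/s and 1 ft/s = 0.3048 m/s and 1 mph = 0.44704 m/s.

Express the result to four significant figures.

10.65 ft/s

1.512 kn × 0.514444 → 0.777839 m/s
5.520 mph × 0.44704 → 2.46766 m/s
Total: 0.777839 + 2.46766 = 3.2455 m/s
In ft/s: 3.2455 / 0.3048 = 10.648 ft/s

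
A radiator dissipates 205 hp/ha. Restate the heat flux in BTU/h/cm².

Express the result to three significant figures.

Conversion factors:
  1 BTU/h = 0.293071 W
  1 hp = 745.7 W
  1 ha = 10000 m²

0.00522 BTU/h/cm²

205 hp/ha × 745.7 W/hp ÷ 10000 m²/ha = 15.2868 W/m²
15.2868 W/m² ÷ 0.293071 W/BTU/h × 0.0001 m²/cm² = 0.00521607 BTU/h/cm²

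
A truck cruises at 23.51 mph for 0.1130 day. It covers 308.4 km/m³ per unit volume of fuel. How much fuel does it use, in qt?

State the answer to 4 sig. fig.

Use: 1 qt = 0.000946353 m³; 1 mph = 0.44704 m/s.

23.51 mph → 10.5099 m/s
0.1130 day → 9763.2 s
d = v × t = 10.5099 × 9763.2 = 102610 m
308.4 km/m³ → 308400 m/m³
V = d / (distance per unit fuel) = 102610 / 308400 = 0.332717 m³
In qt: 0.332717 / 0.000946353 = 351.578 qt

351.6 qt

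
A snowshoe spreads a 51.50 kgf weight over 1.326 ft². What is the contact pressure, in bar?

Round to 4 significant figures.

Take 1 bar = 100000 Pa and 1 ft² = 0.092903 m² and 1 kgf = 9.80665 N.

51.50 kgf × 9.80665 = 505.042 N
1.326 ft² × 0.092903 = 0.123189 m²
P = F / A = 505.042 N / 0.123189 m² = 4099.73 Pa
4099.73 Pa ÷ (100000 Pa/bar) = 0.0409973 bar

0.04100 bar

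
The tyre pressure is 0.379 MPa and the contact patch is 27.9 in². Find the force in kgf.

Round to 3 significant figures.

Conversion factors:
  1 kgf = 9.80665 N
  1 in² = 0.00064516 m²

696 kgf

0.379 MPa × 1000000 = 379000 Pa
27.9 in² × 0.00064516 = 0.018 m²
F = P × A = 379000 Pa × 0.018 m² = 6822 N
6822 N ÷ (9.80665 N/kgf) = 695.65 kgf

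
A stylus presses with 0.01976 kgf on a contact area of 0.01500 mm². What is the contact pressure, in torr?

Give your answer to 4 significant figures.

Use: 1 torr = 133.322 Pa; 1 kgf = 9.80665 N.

9.690×10⁴ torr

0.01976 kgf × 9.80665 → 0.193779 N
0.01500 mm² × 10⁻⁶ → 1.5×10⁻⁸ m²
P = F / A = 0.193779 N / 1.5×10⁻⁸ m² = 1.29186×10⁷ Pa
1.29186×10⁷ Pa ÷ (133.322 Pa/torr) = 96897.7 torr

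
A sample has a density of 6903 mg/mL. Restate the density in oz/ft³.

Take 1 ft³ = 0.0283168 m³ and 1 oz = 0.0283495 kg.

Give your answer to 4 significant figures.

6903 mg/mL × 10⁻⁶ kg/mg ÷ 10⁻⁶ m³/mL = 6903 kg/m³
6903 kg/m³ ÷ 0.0283495 kg/oz × 0.0283168 m³/ft³ = 6895.04 oz/ft³

6895 oz/ft³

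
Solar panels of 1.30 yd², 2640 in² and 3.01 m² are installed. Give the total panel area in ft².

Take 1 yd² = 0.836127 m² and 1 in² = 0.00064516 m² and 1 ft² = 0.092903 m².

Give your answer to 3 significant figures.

62.4 ft²

1.30 yd² × 0.836127 = 1.08697 m²
2640 in² × 0.00064516 = 1.70322 m²
3.01 m² (already m²)
Sum: 1.08697 + 1.70322 + 3.01 = 5.80019 m²
In ft²: 5.80019 / 0.092903 = 62.4328 ft²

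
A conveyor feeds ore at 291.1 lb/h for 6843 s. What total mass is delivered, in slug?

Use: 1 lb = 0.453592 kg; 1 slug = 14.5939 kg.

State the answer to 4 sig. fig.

291.1 lb/h → 0.036678 kg/s
m = ṁ × t = 0.036678 × 6843 = 250.988 kg
In slug: 250.988 / 14.5939 = 17.1981 slug

17.20 slug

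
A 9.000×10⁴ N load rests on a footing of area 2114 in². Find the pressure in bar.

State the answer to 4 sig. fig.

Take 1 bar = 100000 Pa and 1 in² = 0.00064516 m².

0.6599 bar

2114 in² × 0.00064516 = 1.36387 m²
P = F / A = 90000 N / 1.36387 m² = 65988.7 Pa
65988.7 Pa ÷ (100000 Pa/bar) = 0.659887 bar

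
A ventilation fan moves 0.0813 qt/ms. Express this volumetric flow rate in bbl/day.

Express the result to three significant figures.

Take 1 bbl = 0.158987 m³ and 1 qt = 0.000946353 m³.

4.18×10⁴ bbl/day

0.0813 qt/ms × 0.000946353 m³/qt ÷ 0.001 s/ms = 0.0769385 m³/s
0.0769385 m³/s ÷ 0.158987 m³/bbl × 86400 s/day = 41811.5 bbl/day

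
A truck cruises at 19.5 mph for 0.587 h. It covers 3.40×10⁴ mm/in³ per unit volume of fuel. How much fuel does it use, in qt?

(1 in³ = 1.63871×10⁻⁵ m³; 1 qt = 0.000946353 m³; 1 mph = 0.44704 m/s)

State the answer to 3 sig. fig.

19.5 mph → 8.71728 m/s
0.587 h → 2113.2 s
d = v × t = 8.71728 × 2113.2 = 18421.4 m
3.40×10⁴ mm/in³ → 2.0748×10⁶ m/m³
V = d / (distance per unit fuel) = 18421.4 / 2.0748×10⁶ = 0.00887864 m³
In qt: 0.00887864 / 0.000946353 = 9.38195 qt

9.38 qt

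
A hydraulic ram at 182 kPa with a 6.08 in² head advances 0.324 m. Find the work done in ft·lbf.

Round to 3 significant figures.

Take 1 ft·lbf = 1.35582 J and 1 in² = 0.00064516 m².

171 ft·lbf

182 kPa → 182000 Pa
6.08 in² → 0.00392257 m²
F = P × A = 182000 × 0.00392257 = 713.908 N
W = F × d = 713.908 × 0.324 = 231.306 J
In ft·lbf: 231.306 / 1.35582 = 170.602 ft·lbf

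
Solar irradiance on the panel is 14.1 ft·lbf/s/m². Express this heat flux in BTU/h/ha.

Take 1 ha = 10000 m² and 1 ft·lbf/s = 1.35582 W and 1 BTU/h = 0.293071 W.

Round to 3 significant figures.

6.52×10⁵ BTU/h/ha

14.1 ft·lbf/s/m² × 1.35582 W/ft·lbf/s = 19.1171 W/m²
19.1171 W/m² ÷ 0.293071 W/BTU/h × 10000 m²/ha = 652303 BTU/h/ha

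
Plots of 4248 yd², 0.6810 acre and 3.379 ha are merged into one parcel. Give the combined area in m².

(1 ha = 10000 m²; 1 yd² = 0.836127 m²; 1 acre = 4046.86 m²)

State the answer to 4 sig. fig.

4.010×10⁴ m²

4248 yd² × 0.836127 → 3551.87 m²
0.6810 acre × 4046.86 → 2755.91 m²
3.379 ha × 10000 → 33790 m²
Combined: 3551.87 + 2755.91 + 33790 = 40097.8 m²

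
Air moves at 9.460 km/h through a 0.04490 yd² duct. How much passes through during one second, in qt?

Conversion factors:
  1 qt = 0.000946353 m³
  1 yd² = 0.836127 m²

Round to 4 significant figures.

9.460 km/h × (1/3.6) → 2.62778 m/s
0.04490 yd² × 0.836127 → 0.0375421 m²
V = v × A × t = 2.62778 m/s × 0.0375421 m² × 1 s = 0.0986524 m³
0.0986524 m³ ÷ (0.000946353 m³/qt) = 104.245 qt

104.2 qt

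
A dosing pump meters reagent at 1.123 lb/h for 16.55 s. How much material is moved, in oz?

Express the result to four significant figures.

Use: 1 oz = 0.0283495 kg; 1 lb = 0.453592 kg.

0.08260 oz

1.123 lb/h → 1.41496×10⁻⁴ kg/s
m = ṁ × t = 1.41496×10⁻⁴ × 16.55 = 0.00234176 kg
In oz: 0.00234176 / 0.0283495 = 0.0826032 oz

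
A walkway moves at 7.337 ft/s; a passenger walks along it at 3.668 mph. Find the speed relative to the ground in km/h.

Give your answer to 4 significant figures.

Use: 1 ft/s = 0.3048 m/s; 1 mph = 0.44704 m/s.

13.95 km/h

7.337 ft/s × 0.3048 = 2.23632 m/s
3.668 mph × 0.44704 = 1.63974 m/s
Combined: 2.23632 + 1.63974 = 3.87606 m/s
In km/h: 3.87606 / (1/3.6) = 13.9538 km/h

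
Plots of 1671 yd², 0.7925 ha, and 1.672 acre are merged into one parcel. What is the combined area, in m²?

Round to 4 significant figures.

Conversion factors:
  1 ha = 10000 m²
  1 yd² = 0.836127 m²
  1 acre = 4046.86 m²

1671 yd² × 0.836127 = 1397.17 m²
0.7925 ha × 10000 = 7925 m²
1.672 acre × 4046.86 = 6766.35 m²
Total: 1397.17 + 7925 + 6766.35 = 16088.5 m²

1.609×10⁴ m²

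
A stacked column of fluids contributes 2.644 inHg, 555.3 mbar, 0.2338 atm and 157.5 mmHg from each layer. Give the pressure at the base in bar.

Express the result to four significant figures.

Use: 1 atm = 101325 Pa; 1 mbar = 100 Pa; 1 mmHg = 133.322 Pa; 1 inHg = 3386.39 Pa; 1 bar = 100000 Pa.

1.092 bar

2.644 inHg × 3386.39 = 8953.62 Pa
555.3 mbar × 100 = 55530 Pa
0.2338 atm × 101325 = 23689.8 Pa
157.5 mmHg × 133.322 = 20998.2 Pa
Total: 8953.62 + 55530 + 23689.8 + 20998.2 = 109172 Pa
In bar: 109172 / 100000 = 1.09172 bar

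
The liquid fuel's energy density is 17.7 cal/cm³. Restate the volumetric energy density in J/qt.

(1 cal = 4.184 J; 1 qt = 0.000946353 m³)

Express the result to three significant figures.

7.01×10⁴ J/qt

17.7 cal/cm³ × 4.184 J/cal ÷ 10⁻⁶ m³/cm³ = 7.40568×10⁷ J/m³
7.40568×10⁷ J/m³ × 0.000946353 m³/qt = 70083.9 J/qt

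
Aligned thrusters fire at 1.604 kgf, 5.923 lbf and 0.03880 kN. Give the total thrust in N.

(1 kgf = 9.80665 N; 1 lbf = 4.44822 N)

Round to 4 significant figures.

1.604 kgf × 9.80665 → 15.7299 N
5.923 lbf × 4.44822 → 26.3468 N
0.03880 kN × 1000 → 38.8 N
Total: 15.7299 + 26.3468 + 38.8 = 80.8767 N

80.88 N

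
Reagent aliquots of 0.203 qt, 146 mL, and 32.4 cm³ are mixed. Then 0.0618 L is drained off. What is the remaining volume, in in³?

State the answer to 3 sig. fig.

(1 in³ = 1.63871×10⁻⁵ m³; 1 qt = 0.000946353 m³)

18.8 in³

0.203 qt × 0.000946353 = 1.9211×10⁻⁴ m³
146 mL × 10⁻⁶ = 1.46×10⁻⁴ m³
32.4 cm³ × 10⁻⁶ = 3.24×10⁻⁵ m³
0.0618 L × 0.001 = 6.18×10⁻⁵ m³
Sum: 1.9211×10⁻⁴ + 1.46×10⁻⁴ + 3.24×10⁻⁵ − 6.18×10⁻⁵ = 3.0871×10⁻⁴ m³
In in³: 3.0871×10⁻⁴ / 1.63871×10⁻⁵ = 18.8386 in³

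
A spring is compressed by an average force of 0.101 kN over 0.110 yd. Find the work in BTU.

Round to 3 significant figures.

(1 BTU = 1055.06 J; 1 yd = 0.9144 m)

0.00963 BTU

0.101 kN × 1000 → 101 N
0.110 yd × 0.9144 → 0.100584 m
W = F × d = 101 N × 0.100584 m = 10.159 J
10.159 J ÷ (1055.06 J/BTU) = 0.00962884 BTU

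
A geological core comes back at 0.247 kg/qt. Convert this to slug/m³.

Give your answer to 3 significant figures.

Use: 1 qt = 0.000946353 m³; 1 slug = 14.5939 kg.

17.9 slug/m³

0.247 kg/qt ÷ 0.000946353 m³/qt = 261.002 kg/m³
261.002 kg/m³ ÷ 14.5939 kg/slug = 17.8843 slug/m³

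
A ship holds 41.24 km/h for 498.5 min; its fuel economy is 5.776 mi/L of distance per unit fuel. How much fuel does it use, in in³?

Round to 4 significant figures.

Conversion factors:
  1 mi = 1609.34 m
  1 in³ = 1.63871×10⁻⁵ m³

41.24 km/h → 11.4556 m/s
498.5 min → 29910 s
d = v × t = 11.4556 × 29910 = 342637 m
5.776 mi/L → 9.29555×10⁶ m/m³
V = d / (distance per unit fuel) = 342637 / 9.29555×10⁶ = 0.0368603 m³
In in³: 0.0368603 / 1.63871×10⁻⁵ = 2249.35 in³

2249 in³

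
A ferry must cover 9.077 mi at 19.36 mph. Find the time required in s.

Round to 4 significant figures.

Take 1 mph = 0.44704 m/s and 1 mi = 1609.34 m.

1688 s

9.077 mi × 1609.34 = 14608 m
19.36 mph × 0.44704 = 8.65469 m/s
t = d / v = 14608 m / 8.65469 m/s = 1687.87 s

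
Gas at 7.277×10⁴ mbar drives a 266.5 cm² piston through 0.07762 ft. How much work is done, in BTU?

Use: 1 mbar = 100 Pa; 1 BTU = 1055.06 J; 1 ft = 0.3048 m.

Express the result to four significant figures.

7.277×10⁴ mbar → 7.277×10⁶ Pa
266.5 cm² → 0.02665 m²
F = P × A = 7.277×10⁶ × 0.02665 = 193932 N
0.07762 ft → 0.0236586 m
W = F × d = 193932 × 0.0236586 = 4588.16 J
In BTU: 4588.16 / 1055.06 = 4.34872 BTU

4.349 BTU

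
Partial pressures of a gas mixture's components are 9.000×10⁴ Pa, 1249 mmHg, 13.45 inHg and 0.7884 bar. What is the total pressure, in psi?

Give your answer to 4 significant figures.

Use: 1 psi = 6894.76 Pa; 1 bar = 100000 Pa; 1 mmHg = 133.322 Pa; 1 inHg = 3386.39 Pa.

55.25 psi

9.000×10⁴ Pa (already Pa)
1249 mmHg × 133.322 = 166519 Pa
13.45 inHg × 3386.39 = 45546.9 Pa
0.7884 bar × 100000 = 78840 Pa
Combined: 90000 + 166519 + 45546.9 + 78840 = 380906 Pa
In psi: 380906 / 6894.76 = 55.2457 psi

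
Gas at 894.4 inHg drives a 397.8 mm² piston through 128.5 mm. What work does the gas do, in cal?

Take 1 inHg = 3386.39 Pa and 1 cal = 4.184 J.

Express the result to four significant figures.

37.00 cal

894.4 inHg → 3.02879×10⁶ Pa
397.8 mm² → 3.978×10⁻⁴ m²
F = P × A = 3.02879×10⁶ × 3.978×10⁻⁴ = 1204.85 N
128.5 mm → 0.1285 m
W = F × d = 1204.85 × 0.1285 = 154.823 J
In cal: 154.823 / 4.184 = 37.0036 cal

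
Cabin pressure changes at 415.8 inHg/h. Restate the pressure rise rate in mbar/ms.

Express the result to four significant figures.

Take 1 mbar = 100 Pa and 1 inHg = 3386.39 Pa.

415.8 inHg/h × 3386.39 Pa/inHg ÷ 3600 s/h = 391.128 Pa/s
391.128 Pa/s ÷ 100 Pa/mbar × 0.001 s/ms = 0.00391128 mbar/ms

0.003911 mbar/ms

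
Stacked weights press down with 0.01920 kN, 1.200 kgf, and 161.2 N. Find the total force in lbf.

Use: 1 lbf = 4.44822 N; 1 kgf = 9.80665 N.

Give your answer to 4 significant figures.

0.01920 kN × 1000 → 19.2 N
1.200 kgf × 9.80665 → 11.768 N
161.2 N (already N)
Total: 19.2 + 11.768 + 161.2 = 192.168 N
In lbf: 192.168 / 4.44822 = 43.2011 lbf

43.20 lbf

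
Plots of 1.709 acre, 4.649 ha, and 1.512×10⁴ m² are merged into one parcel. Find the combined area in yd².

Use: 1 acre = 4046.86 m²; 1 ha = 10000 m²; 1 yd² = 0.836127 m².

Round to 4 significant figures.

1.709 acre × 4046.86 → 6916.08 m²
4.649 ha × 10000 → 46490 m²
1.512×10⁴ m² (already m²)
Sum: 6916.08 + 46490 + 15120 = 68526.1 m²
In yd²: 68526.1 / 0.836127 = 81956.6 yd²

8.196×10⁴ yd²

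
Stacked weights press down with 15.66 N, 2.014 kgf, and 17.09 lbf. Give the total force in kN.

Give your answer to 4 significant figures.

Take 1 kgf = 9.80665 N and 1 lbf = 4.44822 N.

15.66 N (already N)
2.014 kgf × 9.80665 = 19.7506 N
17.09 lbf × 4.44822 = 76.0201 N
Total: 15.66 + 19.7506 + 76.0201 = 111.431 N
In kN: 111.431 / 1000 = 0.111431 kN

0.1114 kN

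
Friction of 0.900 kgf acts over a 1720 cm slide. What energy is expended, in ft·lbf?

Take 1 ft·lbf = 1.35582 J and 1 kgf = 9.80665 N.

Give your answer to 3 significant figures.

0.900 kgf × 9.80665 = 8.82598 N
1720 cm × 0.01 = 17.2 m
W = F × d = 8.82598 N × 17.2 m = 151.807 J
151.807 J ÷ (1.35582 J/ft·lbf) = 111.967 ft·lbf

112 ft·lbf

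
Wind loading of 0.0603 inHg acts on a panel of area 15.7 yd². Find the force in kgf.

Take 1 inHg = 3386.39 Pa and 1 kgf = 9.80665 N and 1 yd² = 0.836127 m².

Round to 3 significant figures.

273 kgf

0.0603 inHg × 3386.39 → 204.199 Pa
15.7 yd² × 0.836127 → 13.1272 m²
F = P × A = 204.199 Pa × 13.1272 m² = 2680.56 N
2680.56 N ÷ (9.80665 N/kgf) = 273.341 kgf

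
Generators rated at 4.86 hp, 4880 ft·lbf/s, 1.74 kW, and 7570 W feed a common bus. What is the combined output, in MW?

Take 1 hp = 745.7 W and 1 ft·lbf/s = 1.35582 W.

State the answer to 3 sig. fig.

4.86 hp × 745.7 = 3624.1 W
4880 ft·lbf/s × 1.35582 = 6616.4 W
1.74 kW × 1000 = 1740 W
7570 W (already W)
Total: 3624.1 + 6616.4 + 1740 + 7570 = 19550.5 W
In MW: 19550.5 / 1000000 = 0.0195505 MW

0.0196 MW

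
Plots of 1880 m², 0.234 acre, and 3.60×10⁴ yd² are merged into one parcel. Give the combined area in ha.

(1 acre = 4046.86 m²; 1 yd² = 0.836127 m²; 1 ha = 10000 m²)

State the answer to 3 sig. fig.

3.29 ha

1880 m² (already m²)
0.234 acre × 4046.86 = 946.965 m²
3.60×10⁴ yd² × 0.836127 = 30100.6 m²
Total: 1880 + 946.965 + 30100.6 = 32927.6 m²
In ha: 32927.6 / 10000 = 3.29276 ha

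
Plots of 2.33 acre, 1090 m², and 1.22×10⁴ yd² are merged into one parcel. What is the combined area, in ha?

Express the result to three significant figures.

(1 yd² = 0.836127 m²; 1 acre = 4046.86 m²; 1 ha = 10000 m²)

2.07 ha

2.33 acre × 4046.86 → 9429.18 m²
1090 m² (already m²)
1.22×10⁴ yd² × 0.836127 → 10200.7 m²
Total: 9429.18 + 1090 + 10200.7 = 20719.9 m²
In ha: 20719.9 / 10000 = 2.07199 ha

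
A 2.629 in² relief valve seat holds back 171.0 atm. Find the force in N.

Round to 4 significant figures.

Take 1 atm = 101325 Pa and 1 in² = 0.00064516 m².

2.939×10⁴ N

171.0 atm × 101325 = 1.73266×10⁷ Pa
2.629 in² × 0.00064516 = 0.00169613 m²
F = P × A = 1.73266×10⁷ Pa × 0.00169613 m² = 29388.2 N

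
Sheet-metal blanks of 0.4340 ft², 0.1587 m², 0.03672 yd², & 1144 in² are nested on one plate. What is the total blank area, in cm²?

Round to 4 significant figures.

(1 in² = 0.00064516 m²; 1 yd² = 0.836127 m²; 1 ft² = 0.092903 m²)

0.4340 ft² × 0.092903 = 0.0403199 m²
0.1587 m² (already m²)
0.03672 yd² × 0.836127 = 0.0307026 m²
1144 in² × 0.00064516 = 0.738063 m²
Combined: 0.0403199 + 0.1587 + 0.0307026 + 0.738063 = 0.967786 m²
In cm²: 0.967786 / 0.0001 = 9677.86 cm²

9678 cm²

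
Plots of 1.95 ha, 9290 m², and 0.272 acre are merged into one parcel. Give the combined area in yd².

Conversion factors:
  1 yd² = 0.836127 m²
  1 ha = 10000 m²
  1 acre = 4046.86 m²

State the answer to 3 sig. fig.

3.57×10⁴ yd²

1.95 ha × 10000 → 19500 m²
9290 m² (already m²)
0.272 acre × 4046.86 → 1100.75 m²
Total: 19500 + 9290 + 1100.75 = 29890.8 m²
In yd²: 29890.8 / 0.836127 = 35749.1 yd²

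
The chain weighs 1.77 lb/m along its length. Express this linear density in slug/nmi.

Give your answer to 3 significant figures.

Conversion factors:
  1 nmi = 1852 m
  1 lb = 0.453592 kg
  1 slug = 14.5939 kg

1.77 lb/m × 0.453592 kg/lb = 0.802858 kg/m
0.802858 kg/m ÷ 14.5939 kg/slug × 1852 m/nmi = 101.885 slug/nmi

102 slug/nmi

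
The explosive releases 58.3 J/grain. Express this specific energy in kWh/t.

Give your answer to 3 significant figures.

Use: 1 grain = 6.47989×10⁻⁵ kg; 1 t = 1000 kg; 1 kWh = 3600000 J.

250 kWh/t

58.3 J/grain ÷ 6.47989×10⁻⁵ kg/grain = 899707 J/kg
899707 J/kg ÷ 3600000 J/kWh × 1000 kg/t = 249.919 kWh/t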